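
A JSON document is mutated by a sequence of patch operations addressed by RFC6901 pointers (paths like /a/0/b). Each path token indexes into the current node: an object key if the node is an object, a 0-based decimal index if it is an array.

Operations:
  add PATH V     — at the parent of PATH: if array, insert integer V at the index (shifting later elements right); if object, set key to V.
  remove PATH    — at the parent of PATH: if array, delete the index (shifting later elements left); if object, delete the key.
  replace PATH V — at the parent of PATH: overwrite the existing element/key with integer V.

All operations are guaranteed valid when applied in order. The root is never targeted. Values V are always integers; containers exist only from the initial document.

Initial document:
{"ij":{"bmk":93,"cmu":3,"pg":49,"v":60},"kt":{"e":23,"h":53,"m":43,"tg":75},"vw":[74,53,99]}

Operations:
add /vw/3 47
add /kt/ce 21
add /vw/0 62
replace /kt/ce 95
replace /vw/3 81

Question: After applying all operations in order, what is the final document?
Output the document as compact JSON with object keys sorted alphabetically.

After op 1 (add /vw/3 47): {"ij":{"bmk":93,"cmu":3,"pg":49,"v":60},"kt":{"e":23,"h":53,"m":43,"tg":75},"vw":[74,53,99,47]}
After op 2 (add /kt/ce 21): {"ij":{"bmk":93,"cmu":3,"pg":49,"v":60},"kt":{"ce":21,"e":23,"h":53,"m":43,"tg":75},"vw":[74,53,99,47]}
After op 3 (add /vw/0 62): {"ij":{"bmk":93,"cmu":3,"pg":49,"v":60},"kt":{"ce":21,"e":23,"h":53,"m":43,"tg":75},"vw":[62,74,53,99,47]}
After op 4 (replace /kt/ce 95): {"ij":{"bmk":93,"cmu":3,"pg":49,"v":60},"kt":{"ce":95,"e":23,"h":53,"m":43,"tg":75},"vw":[62,74,53,99,47]}
After op 5 (replace /vw/3 81): {"ij":{"bmk":93,"cmu":3,"pg":49,"v":60},"kt":{"ce":95,"e":23,"h":53,"m":43,"tg":75},"vw":[62,74,53,81,47]}

Answer: {"ij":{"bmk":93,"cmu":3,"pg":49,"v":60},"kt":{"ce":95,"e":23,"h":53,"m":43,"tg":75},"vw":[62,74,53,81,47]}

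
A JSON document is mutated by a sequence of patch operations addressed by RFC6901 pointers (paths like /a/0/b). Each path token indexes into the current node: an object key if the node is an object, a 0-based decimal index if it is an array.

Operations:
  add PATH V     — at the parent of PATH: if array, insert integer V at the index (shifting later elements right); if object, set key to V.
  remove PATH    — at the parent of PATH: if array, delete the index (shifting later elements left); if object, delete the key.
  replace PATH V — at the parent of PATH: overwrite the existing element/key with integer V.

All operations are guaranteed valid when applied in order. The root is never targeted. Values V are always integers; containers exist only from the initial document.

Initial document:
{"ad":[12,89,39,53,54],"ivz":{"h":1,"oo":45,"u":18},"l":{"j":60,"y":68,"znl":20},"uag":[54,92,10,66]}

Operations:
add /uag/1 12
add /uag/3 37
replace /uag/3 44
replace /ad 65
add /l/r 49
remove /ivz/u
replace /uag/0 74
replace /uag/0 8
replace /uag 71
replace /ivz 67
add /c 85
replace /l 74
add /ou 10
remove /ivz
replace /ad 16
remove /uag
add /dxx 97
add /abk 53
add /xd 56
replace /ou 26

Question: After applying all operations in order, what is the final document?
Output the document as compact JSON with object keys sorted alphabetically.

After op 1 (add /uag/1 12): {"ad":[12,89,39,53,54],"ivz":{"h":1,"oo":45,"u":18},"l":{"j":60,"y":68,"znl":20},"uag":[54,12,92,10,66]}
After op 2 (add /uag/3 37): {"ad":[12,89,39,53,54],"ivz":{"h":1,"oo":45,"u":18},"l":{"j":60,"y":68,"znl":20},"uag":[54,12,92,37,10,66]}
After op 3 (replace /uag/3 44): {"ad":[12,89,39,53,54],"ivz":{"h":1,"oo":45,"u":18},"l":{"j":60,"y":68,"znl":20},"uag":[54,12,92,44,10,66]}
After op 4 (replace /ad 65): {"ad":65,"ivz":{"h":1,"oo":45,"u":18},"l":{"j":60,"y":68,"znl":20},"uag":[54,12,92,44,10,66]}
After op 5 (add /l/r 49): {"ad":65,"ivz":{"h":1,"oo":45,"u":18},"l":{"j":60,"r":49,"y":68,"znl":20},"uag":[54,12,92,44,10,66]}
After op 6 (remove /ivz/u): {"ad":65,"ivz":{"h":1,"oo":45},"l":{"j":60,"r":49,"y":68,"znl":20},"uag":[54,12,92,44,10,66]}
After op 7 (replace /uag/0 74): {"ad":65,"ivz":{"h":1,"oo":45},"l":{"j":60,"r":49,"y":68,"znl":20},"uag":[74,12,92,44,10,66]}
After op 8 (replace /uag/0 8): {"ad":65,"ivz":{"h":1,"oo":45},"l":{"j":60,"r":49,"y":68,"znl":20},"uag":[8,12,92,44,10,66]}
After op 9 (replace /uag 71): {"ad":65,"ivz":{"h":1,"oo":45},"l":{"j":60,"r":49,"y":68,"znl":20},"uag":71}
After op 10 (replace /ivz 67): {"ad":65,"ivz":67,"l":{"j":60,"r":49,"y":68,"znl":20},"uag":71}
After op 11 (add /c 85): {"ad":65,"c":85,"ivz":67,"l":{"j":60,"r":49,"y":68,"znl":20},"uag":71}
After op 12 (replace /l 74): {"ad":65,"c":85,"ivz":67,"l":74,"uag":71}
After op 13 (add /ou 10): {"ad":65,"c":85,"ivz":67,"l":74,"ou":10,"uag":71}
After op 14 (remove /ivz): {"ad":65,"c":85,"l":74,"ou":10,"uag":71}
After op 15 (replace /ad 16): {"ad":16,"c":85,"l":74,"ou":10,"uag":71}
After op 16 (remove /uag): {"ad":16,"c":85,"l":74,"ou":10}
After op 17 (add /dxx 97): {"ad":16,"c":85,"dxx":97,"l":74,"ou":10}
After op 18 (add /abk 53): {"abk":53,"ad":16,"c":85,"dxx":97,"l":74,"ou":10}
After op 19 (add /xd 56): {"abk":53,"ad":16,"c":85,"dxx":97,"l":74,"ou":10,"xd":56}
After op 20 (replace /ou 26): {"abk":53,"ad":16,"c":85,"dxx":97,"l":74,"ou":26,"xd":56}

Answer: {"abk":53,"ad":16,"c":85,"dxx":97,"l":74,"ou":26,"xd":56}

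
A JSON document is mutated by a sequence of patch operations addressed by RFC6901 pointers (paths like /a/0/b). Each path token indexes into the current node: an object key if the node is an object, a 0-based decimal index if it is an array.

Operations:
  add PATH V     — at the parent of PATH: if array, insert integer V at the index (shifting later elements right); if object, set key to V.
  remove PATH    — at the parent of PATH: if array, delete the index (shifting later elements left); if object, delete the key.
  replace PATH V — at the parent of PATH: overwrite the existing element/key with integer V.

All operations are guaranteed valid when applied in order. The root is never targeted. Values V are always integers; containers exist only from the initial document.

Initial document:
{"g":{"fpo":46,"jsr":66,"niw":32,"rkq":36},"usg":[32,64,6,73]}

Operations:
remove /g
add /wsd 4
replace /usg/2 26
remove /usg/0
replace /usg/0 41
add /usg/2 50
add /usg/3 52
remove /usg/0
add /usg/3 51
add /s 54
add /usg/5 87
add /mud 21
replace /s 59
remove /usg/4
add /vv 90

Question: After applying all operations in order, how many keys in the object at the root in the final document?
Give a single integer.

Answer: 5

Derivation:
After op 1 (remove /g): {"usg":[32,64,6,73]}
After op 2 (add /wsd 4): {"usg":[32,64,6,73],"wsd":4}
After op 3 (replace /usg/2 26): {"usg":[32,64,26,73],"wsd":4}
After op 4 (remove /usg/0): {"usg":[64,26,73],"wsd":4}
After op 5 (replace /usg/0 41): {"usg":[41,26,73],"wsd":4}
After op 6 (add /usg/2 50): {"usg":[41,26,50,73],"wsd":4}
After op 7 (add /usg/3 52): {"usg":[41,26,50,52,73],"wsd":4}
After op 8 (remove /usg/0): {"usg":[26,50,52,73],"wsd":4}
After op 9 (add /usg/3 51): {"usg":[26,50,52,51,73],"wsd":4}
After op 10 (add /s 54): {"s":54,"usg":[26,50,52,51,73],"wsd":4}
After op 11 (add /usg/5 87): {"s":54,"usg":[26,50,52,51,73,87],"wsd":4}
After op 12 (add /mud 21): {"mud":21,"s":54,"usg":[26,50,52,51,73,87],"wsd":4}
After op 13 (replace /s 59): {"mud":21,"s":59,"usg":[26,50,52,51,73,87],"wsd":4}
After op 14 (remove /usg/4): {"mud":21,"s":59,"usg":[26,50,52,51,87],"wsd":4}
After op 15 (add /vv 90): {"mud":21,"s":59,"usg":[26,50,52,51,87],"vv":90,"wsd":4}
Size at the root: 5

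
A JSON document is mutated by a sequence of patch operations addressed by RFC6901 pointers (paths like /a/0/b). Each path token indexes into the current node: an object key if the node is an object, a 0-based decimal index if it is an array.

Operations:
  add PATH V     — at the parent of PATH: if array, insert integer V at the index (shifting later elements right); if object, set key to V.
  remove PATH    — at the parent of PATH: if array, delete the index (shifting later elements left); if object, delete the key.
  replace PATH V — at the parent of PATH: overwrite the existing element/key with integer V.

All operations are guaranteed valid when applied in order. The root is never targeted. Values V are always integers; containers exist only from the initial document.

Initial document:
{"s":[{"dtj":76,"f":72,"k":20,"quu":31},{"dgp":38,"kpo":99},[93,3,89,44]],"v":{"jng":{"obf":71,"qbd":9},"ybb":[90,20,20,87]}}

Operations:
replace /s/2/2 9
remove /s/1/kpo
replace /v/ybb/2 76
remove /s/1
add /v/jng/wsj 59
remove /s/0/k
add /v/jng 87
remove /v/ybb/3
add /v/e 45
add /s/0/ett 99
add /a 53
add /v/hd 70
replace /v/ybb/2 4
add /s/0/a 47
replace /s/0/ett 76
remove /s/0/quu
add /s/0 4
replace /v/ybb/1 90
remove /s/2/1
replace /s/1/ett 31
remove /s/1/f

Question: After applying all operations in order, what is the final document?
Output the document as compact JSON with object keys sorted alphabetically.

Answer: {"a":53,"s":[4,{"a":47,"dtj":76,"ett":31},[93,9,44]],"v":{"e":45,"hd":70,"jng":87,"ybb":[90,90,4]}}

Derivation:
After op 1 (replace /s/2/2 9): {"s":[{"dtj":76,"f":72,"k":20,"quu":31},{"dgp":38,"kpo":99},[93,3,9,44]],"v":{"jng":{"obf":71,"qbd":9},"ybb":[90,20,20,87]}}
After op 2 (remove /s/1/kpo): {"s":[{"dtj":76,"f":72,"k":20,"quu":31},{"dgp":38},[93,3,9,44]],"v":{"jng":{"obf":71,"qbd":9},"ybb":[90,20,20,87]}}
After op 3 (replace /v/ybb/2 76): {"s":[{"dtj":76,"f":72,"k":20,"quu":31},{"dgp":38},[93,3,9,44]],"v":{"jng":{"obf":71,"qbd":9},"ybb":[90,20,76,87]}}
After op 4 (remove /s/1): {"s":[{"dtj":76,"f":72,"k":20,"quu":31},[93,3,9,44]],"v":{"jng":{"obf":71,"qbd":9},"ybb":[90,20,76,87]}}
After op 5 (add /v/jng/wsj 59): {"s":[{"dtj":76,"f":72,"k":20,"quu":31},[93,3,9,44]],"v":{"jng":{"obf":71,"qbd":9,"wsj":59},"ybb":[90,20,76,87]}}
After op 6 (remove /s/0/k): {"s":[{"dtj":76,"f":72,"quu":31},[93,3,9,44]],"v":{"jng":{"obf":71,"qbd":9,"wsj":59},"ybb":[90,20,76,87]}}
After op 7 (add /v/jng 87): {"s":[{"dtj":76,"f":72,"quu":31},[93,3,9,44]],"v":{"jng":87,"ybb":[90,20,76,87]}}
After op 8 (remove /v/ybb/3): {"s":[{"dtj":76,"f":72,"quu":31},[93,3,9,44]],"v":{"jng":87,"ybb":[90,20,76]}}
After op 9 (add /v/e 45): {"s":[{"dtj":76,"f":72,"quu":31},[93,3,9,44]],"v":{"e":45,"jng":87,"ybb":[90,20,76]}}
After op 10 (add /s/0/ett 99): {"s":[{"dtj":76,"ett":99,"f":72,"quu":31},[93,3,9,44]],"v":{"e":45,"jng":87,"ybb":[90,20,76]}}
After op 11 (add /a 53): {"a":53,"s":[{"dtj":76,"ett":99,"f":72,"quu":31},[93,3,9,44]],"v":{"e":45,"jng":87,"ybb":[90,20,76]}}
After op 12 (add /v/hd 70): {"a":53,"s":[{"dtj":76,"ett":99,"f":72,"quu":31},[93,3,9,44]],"v":{"e":45,"hd":70,"jng":87,"ybb":[90,20,76]}}
After op 13 (replace /v/ybb/2 4): {"a":53,"s":[{"dtj":76,"ett":99,"f":72,"quu":31},[93,3,9,44]],"v":{"e":45,"hd":70,"jng":87,"ybb":[90,20,4]}}
After op 14 (add /s/0/a 47): {"a":53,"s":[{"a":47,"dtj":76,"ett":99,"f":72,"quu":31},[93,3,9,44]],"v":{"e":45,"hd":70,"jng":87,"ybb":[90,20,4]}}
After op 15 (replace /s/0/ett 76): {"a":53,"s":[{"a":47,"dtj":76,"ett":76,"f":72,"quu":31},[93,3,9,44]],"v":{"e":45,"hd":70,"jng":87,"ybb":[90,20,4]}}
After op 16 (remove /s/0/quu): {"a":53,"s":[{"a":47,"dtj":76,"ett":76,"f":72},[93,3,9,44]],"v":{"e":45,"hd":70,"jng":87,"ybb":[90,20,4]}}
After op 17 (add /s/0 4): {"a":53,"s":[4,{"a":47,"dtj":76,"ett":76,"f":72},[93,3,9,44]],"v":{"e":45,"hd":70,"jng":87,"ybb":[90,20,4]}}
After op 18 (replace /v/ybb/1 90): {"a":53,"s":[4,{"a":47,"dtj":76,"ett":76,"f":72},[93,3,9,44]],"v":{"e":45,"hd":70,"jng":87,"ybb":[90,90,4]}}
After op 19 (remove /s/2/1): {"a":53,"s":[4,{"a":47,"dtj":76,"ett":76,"f":72},[93,9,44]],"v":{"e":45,"hd":70,"jng":87,"ybb":[90,90,4]}}
After op 20 (replace /s/1/ett 31): {"a":53,"s":[4,{"a":47,"dtj":76,"ett":31,"f":72},[93,9,44]],"v":{"e":45,"hd":70,"jng":87,"ybb":[90,90,4]}}
After op 21 (remove /s/1/f): {"a":53,"s":[4,{"a":47,"dtj":76,"ett":31},[93,9,44]],"v":{"e":45,"hd":70,"jng":87,"ybb":[90,90,4]}}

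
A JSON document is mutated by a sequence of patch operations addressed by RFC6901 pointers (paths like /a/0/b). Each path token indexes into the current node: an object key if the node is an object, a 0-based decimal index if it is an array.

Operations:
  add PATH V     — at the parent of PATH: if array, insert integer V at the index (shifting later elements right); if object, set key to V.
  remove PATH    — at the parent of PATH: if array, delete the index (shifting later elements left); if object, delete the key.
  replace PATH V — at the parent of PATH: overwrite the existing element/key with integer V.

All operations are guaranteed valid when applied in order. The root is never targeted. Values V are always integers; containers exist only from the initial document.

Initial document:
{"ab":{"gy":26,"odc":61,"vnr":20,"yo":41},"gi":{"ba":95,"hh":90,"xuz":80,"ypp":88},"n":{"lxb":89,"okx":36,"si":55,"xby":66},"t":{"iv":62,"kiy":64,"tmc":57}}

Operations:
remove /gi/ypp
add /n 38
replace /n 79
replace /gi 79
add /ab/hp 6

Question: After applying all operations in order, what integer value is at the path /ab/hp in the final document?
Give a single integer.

After op 1 (remove /gi/ypp): {"ab":{"gy":26,"odc":61,"vnr":20,"yo":41},"gi":{"ba":95,"hh":90,"xuz":80},"n":{"lxb":89,"okx":36,"si":55,"xby":66},"t":{"iv":62,"kiy":64,"tmc":57}}
After op 2 (add /n 38): {"ab":{"gy":26,"odc":61,"vnr":20,"yo":41},"gi":{"ba":95,"hh":90,"xuz":80},"n":38,"t":{"iv":62,"kiy":64,"tmc":57}}
After op 3 (replace /n 79): {"ab":{"gy":26,"odc":61,"vnr":20,"yo":41},"gi":{"ba":95,"hh":90,"xuz":80},"n":79,"t":{"iv":62,"kiy":64,"tmc":57}}
After op 4 (replace /gi 79): {"ab":{"gy":26,"odc":61,"vnr":20,"yo":41},"gi":79,"n":79,"t":{"iv":62,"kiy":64,"tmc":57}}
After op 5 (add /ab/hp 6): {"ab":{"gy":26,"hp":6,"odc":61,"vnr":20,"yo":41},"gi":79,"n":79,"t":{"iv":62,"kiy":64,"tmc":57}}
Value at /ab/hp: 6

Answer: 6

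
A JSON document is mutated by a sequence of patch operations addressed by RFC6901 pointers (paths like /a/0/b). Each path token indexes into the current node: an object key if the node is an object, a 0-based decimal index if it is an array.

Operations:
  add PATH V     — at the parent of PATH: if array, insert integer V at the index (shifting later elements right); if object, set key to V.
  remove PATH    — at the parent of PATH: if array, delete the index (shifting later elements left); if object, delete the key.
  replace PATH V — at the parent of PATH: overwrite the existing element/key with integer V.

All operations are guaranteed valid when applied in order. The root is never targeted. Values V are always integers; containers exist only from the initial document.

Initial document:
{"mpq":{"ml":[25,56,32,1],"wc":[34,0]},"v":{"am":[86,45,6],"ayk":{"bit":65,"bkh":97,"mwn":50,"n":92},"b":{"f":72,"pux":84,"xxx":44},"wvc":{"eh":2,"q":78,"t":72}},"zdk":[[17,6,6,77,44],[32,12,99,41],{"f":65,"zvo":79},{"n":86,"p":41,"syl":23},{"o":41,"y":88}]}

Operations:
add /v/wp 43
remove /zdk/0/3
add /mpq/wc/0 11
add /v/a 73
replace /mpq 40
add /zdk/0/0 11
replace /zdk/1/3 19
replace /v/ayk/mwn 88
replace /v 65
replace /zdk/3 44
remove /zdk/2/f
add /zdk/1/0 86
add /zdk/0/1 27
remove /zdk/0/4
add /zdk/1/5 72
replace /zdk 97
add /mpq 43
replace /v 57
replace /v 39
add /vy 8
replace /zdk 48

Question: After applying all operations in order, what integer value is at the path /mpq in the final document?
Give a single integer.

Answer: 43

Derivation:
After op 1 (add /v/wp 43): {"mpq":{"ml":[25,56,32,1],"wc":[34,0]},"v":{"am":[86,45,6],"ayk":{"bit":65,"bkh":97,"mwn":50,"n":92},"b":{"f":72,"pux":84,"xxx":44},"wp":43,"wvc":{"eh":2,"q":78,"t":72}},"zdk":[[17,6,6,77,44],[32,12,99,41],{"f":65,"zvo":79},{"n":86,"p":41,"syl":23},{"o":41,"y":88}]}
After op 2 (remove /zdk/0/3): {"mpq":{"ml":[25,56,32,1],"wc":[34,0]},"v":{"am":[86,45,6],"ayk":{"bit":65,"bkh":97,"mwn":50,"n":92},"b":{"f":72,"pux":84,"xxx":44},"wp":43,"wvc":{"eh":2,"q":78,"t":72}},"zdk":[[17,6,6,44],[32,12,99,41],{"f":65,"zvo":79},{"n":86,"p":41,"syl":23},{"o":41,"y":88}]}
After op 3 (add /mpq/wc/0 11): {"mpq":{"ml":[25,56,32,1],"wc":[11,34,0]},"v":{"am":[86,45,6],"ayk":{"bit":65,"bkh":97,"mwn":50,"n":92},"b":{"f":72,"pux":84,"xxx":44},"wp":43,"wvc":{"eh":2,"q":78,"t":72}},"zdk":[[17,6,6,44],[32,12,99,41],{"f":65,"zvo":79},{"n":86,"p":41,"syl":23},{"o":41,"y":88}]}
After op 4 (add /v/a 73): {"mpq":{"ml":[25,56,32,1],"wc":[11,34,0]},"v":{"a":73,"am":[86,45,6],"ayk":{"bit":65,"bkh":97,"mwn":50,"n":92},"b":{"f":72,"pux":84,"xxx":44},"wp":43,"wvc":{"eh":2,"q":78,"t":72}},"zdk":[[17,6,6,44],[32,12,99,41],{"f":65,"zvo":79},{"n":86,"p":41,"syl":23},{"o":41,"y":88}]}
After op 5 (replace /mpq 40): {"mpq":40,"v":{"a":73,"am":[86,45,6],"ayk":{"bit":65,"bkh":97,"mwn":50,"n":92},"b":{"f":72,"pux":84,"xxx":44},"wp":43,"wvc":{"eh":2,"q":78,"t":72}},"zdk":[[17,6,6,44],[32,12,99,41],{"f":65,"zvo":79},{"n":86,"p":41,"syl":23},{"o":41,"y":88}]}
After op 6 (add /zdk/0/0 11): {"mpq":40,"v":{"a":73,"am":[86,45,6],"ayk":{"bit":65,"bkh":97,"mwn":50,"n":92},"b":{"f":72,"pux":84,"xxx":44},"wp":43,"wvc":{"eh":2,"q":78,"t":72}},"zdk":[[11,17,6,6,44],[32,12,99,41],{"f":65,"zvo":79},{"n":86,"p":41,"syl":23},{"o":41,"y":88}]}
After op 7 (replace /zdk/1/3 19): {"mpq":40,"v":{"a":73,"am":[86,45,6],"ayk":{"bit":65,"bkh":97,"mwn":50,"n":92},"b":{"f":72,"pux":84,"xxx":44},"wp":43,"wvc":{"eh":2,"q":78,"t":72}},"zdk":[[11,17,6,6,44],[32,12,99,19],{"f":65,"zvo":79},{"n":86,"p":41,"syl":23},{"o":41,"y":88}]}
After op 8 (replace /v/ayk/mwn 88): {"mpq":40,"v":{"a":73,"am":[86,45,6],"ayk":{"bit":65,"bkh":97,"mwn":88,"n":92},"b":{"f":72,"pux":84,"xxx":44},"wp":43,"wvc":{"eh":2,"q":78,"t":72}},"zdk":[[11,17,6,6,44],[32,12,99,19],{"f":65,"zvo":79},{"n":86,"p":41,"syl":23},{"o":41,"y":88}]}
After op 9 (replace /v 65): {"mpq":40,"v":65,"zdk":[[11,17,6,6,44],[32,12,99,19],{"f":65,"zvo":79},{"n":86,"p":41,"syl":23},{"o":41,"y":88}]}
After op 10 (replace /zdk/3 44): {"mpq":40,"v":65,"zdk":[[11,17,6,6,44],[32,12,99,19],{"f":65,"zvo":79},44,{"o":41,"y":88}]}
After op 11 (remove /zdk/2/f): {"mpq":40,"v":65,"zdk":[[11,17,6,6,44],[32,12,99,19],{"zvo":79},44,{"o":41,"y":88}]}
After op 12 (add /zdk/1/0 86): {"mpq":40,"v":65,"zdk":[[11,17,6,6,44],[86,32,12,99,19],{"zvo":79},44,{"o":41,"y":88}]}
After op 13 (add /zdk/0/1 27): {"mpq":40,"v":65,"zdk":[[11,27,17,6,6,44],[86,32,12,99,19],{"zvo":79},44,{"o":41,"y":88}]}
After op 14 (remove /zdk/0/4): {"mpq":40,"v":65,"zdk":[[11,27,17,6,44],[86,32,12,99,19],{"zvo":79},44,{"o":41,"y":88}]}
After op 15 (add /zdk/1/5 72): {"mpq":40,"v":65,"zdk":[[11,27,17,6,44],[86,32,12,99,19,72],{"zvo":79},44,{"o":41,"y":88}]}
After op 16 (replace /zdk 97): {"mpq":40,"v":65,"zdk":97}
After op 17 (add /mpq 43): {"mpq":43,"v":65,"zdk":97}
After op 18 (replace /v 57): {"mpq":43,"v":57,"zdk":97}
After op 19 (replace /v 39): {"mpq":43,"v":39,"zdk":97}
After op 20 (add /vy 8): {"mpq":43,"v":39,"vy":8,"zdk":97}
After op 21 (replace /zdk 48): {"mpq":43,"v":39,"vy":8,"zdk":48}
Value at /mpq: 43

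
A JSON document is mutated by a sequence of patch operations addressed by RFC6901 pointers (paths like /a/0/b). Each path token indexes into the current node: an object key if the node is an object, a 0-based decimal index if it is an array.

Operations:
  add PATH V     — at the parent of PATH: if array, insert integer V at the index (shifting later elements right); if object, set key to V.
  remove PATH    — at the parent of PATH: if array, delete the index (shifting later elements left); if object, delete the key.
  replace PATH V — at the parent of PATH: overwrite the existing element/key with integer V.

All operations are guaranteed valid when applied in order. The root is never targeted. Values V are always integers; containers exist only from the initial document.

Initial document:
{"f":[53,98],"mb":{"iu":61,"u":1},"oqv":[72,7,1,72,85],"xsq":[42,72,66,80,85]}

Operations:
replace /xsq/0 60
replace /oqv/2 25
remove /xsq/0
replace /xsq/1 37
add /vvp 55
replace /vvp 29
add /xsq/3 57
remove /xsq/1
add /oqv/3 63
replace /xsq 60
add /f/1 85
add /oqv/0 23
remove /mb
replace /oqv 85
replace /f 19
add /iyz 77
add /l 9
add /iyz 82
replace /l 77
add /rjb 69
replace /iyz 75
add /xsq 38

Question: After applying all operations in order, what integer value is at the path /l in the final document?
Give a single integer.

After op 1 (replace /xsq/0 60): {"f":[53,98],"mb":{"iu":61,"u":1},"oqv":[72,7,1,72,85],"xsq":[60,72,66,80,85]}
After op 2 (replace /oqv/2 25): {"f":[53,98],"mb":{"iu":61,"u":1},"oqv":[72,7,25,72,85],"xsq":[60,72,66,80,85]}
After op 3 (remove /xsq/0): {"f":[53,98],"mb":{"iu":61,"u":1},"oqv":[72,7,25,72,85],"xsq":[72,66,80,85]}
After op 4 (replace /xsq/1 37): {"f":[53,98],"mb":{"iu":61,"u":1},"oqv":[72,7,25,72,85],"xsq":[72,37,80,85]}
After op 5 (add /vvp 55): {"f":[53,98],"mb":{"iu":61,"u":1},"oqv":[72,7,25,72,85],"vvp":55,"xsq":[72,37,80,85]}
After op 6 (replace /vvp 29): {"f":[53,98],"mb":{"iu":61,"u":1},"oqv":[72,7,25,72,85],"vvp":29,"xsq":[72,37,80,85]}
After op 7 (add /xsq/3 57): {"f":[53,98],"mb":{"iu":61,"u":1},"oqv":[72,7,25,72,85],"vvp":29,"xsq":[72,37,80,57,85]}
After op 8 (remove /xsq/1): {"f":[53,98],"mb":{"iu":61,"u":1},"oqv":[72,7,25,72,85],"vvp":29,"xsq":[72,80,57,85]}
After op 9 (add /oqv/3 63): {"f":[53,98],"mb":{"iu":61,"u":1},"oqv":[72,7,25,63,72,85],"vvp":29,"xsq":[72,80,57,85]}
After op 10 (replace /xsq 60): {"f":[53,98],"mb":{"iu":61,"u":1},"oqv":[72,7,25,63,72,85],"vvp":29,"xsq":60}
After op 11 (add /f/1 85): {"f":[53,85,98],"mb":{"iu":61,"u":1},"oqv":[72,7,25,63,72,85],"vvp":29,"xsq":60}
After op 12 (add /oqv/0 23): {"f":[53,85,98],"mb":{"iu":61,"u":1},"oqv":[23,72,7,25,63,72,85],"vvp":29,"xsq":60}
After op 13 (remove /mb): {"f":[53,85,98],"oqv":[23,72,7,25,63,72,85],"vvp":29,"xsq":60}
After op 14 (replace /oqv 85): {"f":[53,85,98],"oqv":85,"vvp":29,"xsq":60}
After op 15 (replace /f 19): {"f":19,"oqv":85,"vvp":29,"xsq":60}
After op 16 (add /iyz 77): {"f":19,"iyz":77,"oqv":85,"vvp":29,"xsq":60}
After op 17 (add /l 9): {"f":19,"iyz":77,"l":9,"oqv":85,"vvp":29,"xsq":60}
After op 18 (add /iyz 82): {"f":19,"iyz":82,"l":9,"oqv":85,"vvp":29,"xsq":60}
After op 19 (replace /l 77): {"f":19,"iyz":82,"l":77,"oqv":85,"vvp":29,"xsq":60}
After op 20 (add /rjb 69): {"f":19,"iyz":82,"l":77,"oqv":85,"rjb":69,"vvp":29,"xsq":60}
After op 21 (replace /iyz 75): {"f":19,"iyz":75,"l":77,"oqv":85,"rjb":69,"vvp":29,"xsq":60}
After op 22 (add /xsq 38): {"f":19,"iyz":75,"l":77,"oqv":85,"rjb":69,"vvp":29,"xsq":38}
Value at /l: 77

Answer: 77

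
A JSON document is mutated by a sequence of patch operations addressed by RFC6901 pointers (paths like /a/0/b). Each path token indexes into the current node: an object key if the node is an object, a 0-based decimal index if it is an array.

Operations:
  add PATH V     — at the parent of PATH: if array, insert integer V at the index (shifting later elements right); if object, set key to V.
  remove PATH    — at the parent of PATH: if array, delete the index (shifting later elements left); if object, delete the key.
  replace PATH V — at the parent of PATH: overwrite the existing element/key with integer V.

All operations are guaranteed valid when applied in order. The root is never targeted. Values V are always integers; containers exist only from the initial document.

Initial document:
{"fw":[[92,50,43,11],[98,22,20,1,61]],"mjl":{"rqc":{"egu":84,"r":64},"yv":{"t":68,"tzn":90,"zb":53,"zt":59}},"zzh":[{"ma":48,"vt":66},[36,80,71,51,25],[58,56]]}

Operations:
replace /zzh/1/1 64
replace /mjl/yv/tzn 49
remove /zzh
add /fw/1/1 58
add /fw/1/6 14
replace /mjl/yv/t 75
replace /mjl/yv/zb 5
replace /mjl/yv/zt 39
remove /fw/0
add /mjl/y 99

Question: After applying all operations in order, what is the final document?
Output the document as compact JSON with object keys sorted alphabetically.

Answer: {"fw":[[98,58,22,20,1,61,14]],"mjl":{"rqc":{"egu":84,"r":64},"y":99,"yv":{"t":75,"tzn":49,"zb":5,"zt":39}}}

Derivation:
After op 1 (replace /zzh/1/1 64): {"fw":[[92,50,43,11],[98,22,20,1,61]],"mjl":{"rqc":{"egu":84,"r":64},"yv":{"t":68,"tzn":90,"zb":53,"zt":59}},"zzh":[{"ma":48,"vt":66},[36,64,71,51,25],[58,56]]}
After op 2 (replace /mjl/yv/tzn 49): {"fw":[[92,50,43,11],[98,22,20,1,61]],"mjl":{"rqc":{"egu":84,"r":64},"yv":{"t":68,"tzn":49,"zb":53,"zt":59}},"zzh":[{"ma":48,"vt":66},[36,64,71,51,25],[58,56]]}
After op 3 (remove /zzh): {"fw":[[92,50,43,11],[98,22,20,1,61]],"mjl":{"rqc":{"egu":84,"r":64},"yv":{"t":68,"tzn":49,"zb":53,"zt":59}}}
After op 4 (add /fw/1/1 58): {"fw":[[92,50,43,11],[98,58,22,20,1,61]],"mjl":{"rqc":{"egu":84,"r":64},"yv":{"t":68,"tzn":49,"zb":53,"zt":59}}}
After op 5 (add /fw/1/6 14): {"fw":[[92,50,43,11],[98,58,22,20,1,61,14]],"mjl":{"rqc":{"egu":84,"r":64},"yv":{"t":68,"tzn":49,"zb":53,"zt":59}}}
After op 6 (replace /mjl/yv/t 75): {"fw":[[92,50,43,11],[98,58,22,20,1,61,14]],"mjl":{"rqc":{"egu":84,"r":64},"yv":{"t":75,"tzn":49,"zb":53,"zt":59}}}
After op 7 (replace /mjl/yv/zb 5): {"fw":[[92,50,43,11],[98,58,22,20,1,61,14]],"mjl":{"rqc":{"egu":84,"r":64},"yv":{"t":75,"tzn":49,"zb":5,"zt":59}}}
After op 8 (replace /mjl/yv/zt 39): {"fw":[[92,50,43,11],[98,58,22,20,1,61,14]],"mjl":{"rqc":{"egu":84,"r":64},"yv":{"t":75,"tzn":49,"zb":5,"zt":39}}}
After op 9 (remove /fw/0): {"fw":[[98,58,22,20,1,61,14]],"mjl":{"rqc":{"egu":84,"r":64},"yv":{"t":75,"tzn":49,"zb":5,"zt":39}}}
After op 10 (add /mjl/y 99): {"fw":[[98,58,22,20,1,61,14]],"mjl":{"rqc":{"egu":84,"r":64},"y":99,"yv":{"t":75,"tzn":49,"zb":5,"zt":39}}}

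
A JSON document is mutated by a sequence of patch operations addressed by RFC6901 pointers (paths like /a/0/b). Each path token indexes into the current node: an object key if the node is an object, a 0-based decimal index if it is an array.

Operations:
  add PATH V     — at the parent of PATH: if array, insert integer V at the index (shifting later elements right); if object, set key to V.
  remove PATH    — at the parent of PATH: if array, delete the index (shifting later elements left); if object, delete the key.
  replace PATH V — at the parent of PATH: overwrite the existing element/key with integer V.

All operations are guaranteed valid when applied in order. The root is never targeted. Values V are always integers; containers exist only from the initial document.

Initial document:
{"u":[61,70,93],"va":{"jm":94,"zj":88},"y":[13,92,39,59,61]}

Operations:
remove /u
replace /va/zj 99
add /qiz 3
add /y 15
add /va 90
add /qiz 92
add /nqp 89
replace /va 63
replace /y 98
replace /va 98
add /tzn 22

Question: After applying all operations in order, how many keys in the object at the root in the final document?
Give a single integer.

Answer: 5

Derivation:
After op 1 (remove /u): {"va":{"jm":94,"zj":88},"y":[13,92,39,59,61]}
After op 2 (replace /va/zj 99): {"va":{"jm":94,"zj":99},"y":[13,92,39,59,61]}
After op 3 (add /qiz 3): {"qiz":3,"va":{"jm":94,"zj":99},"y":[13,92,39,59,61]}
After op 4 (add /y 15): {"qiz":3,"va":{"jm":94,"zj":99},"y":15}
After op 5 (add /va 90): {"qiz":3,"va":90,"y":15}
After op 6 (add /qiz 92): {"qiz":92,"va":90,"y":15}
After op 7 (add /nqp 89): {"nqp":89,"qiz":92,"va":90,"y":15}
After op 8 (replace /va 63): {"nqp":89,"qiz":92,"va":63,"y":15}
After op 9 (replace /y 98): {"nqp":89,"qiz":92,"va":63,"y":98}
After op 10 (replace /va 98): {"nqp":89,"qiz":92,"va":98,"y":98}
After op 11 (add /tzn 22): {"nqp":89,"qiz":92,"tzn":22,"va":98,"y":98}
Size at the root: 5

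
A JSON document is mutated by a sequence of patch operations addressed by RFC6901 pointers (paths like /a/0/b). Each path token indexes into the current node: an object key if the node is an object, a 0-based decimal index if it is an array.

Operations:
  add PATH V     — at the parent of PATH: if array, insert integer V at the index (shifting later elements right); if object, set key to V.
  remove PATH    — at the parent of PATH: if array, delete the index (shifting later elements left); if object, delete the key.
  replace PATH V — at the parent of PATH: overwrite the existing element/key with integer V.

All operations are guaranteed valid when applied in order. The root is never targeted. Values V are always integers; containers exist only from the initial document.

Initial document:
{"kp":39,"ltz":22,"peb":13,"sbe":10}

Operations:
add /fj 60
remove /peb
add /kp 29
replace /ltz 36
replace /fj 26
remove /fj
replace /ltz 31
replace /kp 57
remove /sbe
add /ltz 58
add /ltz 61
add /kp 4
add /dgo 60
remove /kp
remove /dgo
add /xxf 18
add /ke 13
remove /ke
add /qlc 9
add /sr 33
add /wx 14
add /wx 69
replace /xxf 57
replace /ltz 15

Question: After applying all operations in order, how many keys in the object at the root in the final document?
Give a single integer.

Answer: 5

Derivation:
After op 1 (add /fj 60): {"fj":60,"kp":39,"ltz":22,"peb":13,"sbe":10}
After op 2 (remove /peb): {"fj":60,"kp":39,"ltz":22,"sbe":10}
After op 3 (add /kp 29): {"fj":60,"kp":29,"ltz":22,"sbe":10}
After op 4 (replace /ltz 36): {"fj":60,"kp":29,"ltz":36,"sbe":10}
After op 5 (replace /fj 26): {"fj":26,"kp":29,"ltz":36,"sbe":10}
After op 6 (remove /fj): {"kp":29,"ltz":36,"sbe":10}
After op 7 (replace /ltz 31): {"kp":29,"ltz":31,"sbe":10}
After op 8 (replace /kp 57): {"kp":57,"ltz":31,"sbe":10}
After op 9 (remove /sbe): {"kp":57,"ltz":31}
After op 10 (add /ltz 58): {"kp":57,"ltz":58}
After op 11 (add /ltz 61): {"kp":57,"ltz":61}
After op 12 (add /kp 4): {"kp":4,"ltz":61}
After op 13 (add /dgo 60): {"dgo":60,"kp":4,"ltz":61}
After op 14 (remove /kp): {"dgo":60,"ltz":61}
After op 15 (remove /dgo): {"ltz":61}
After op 16 (add /xxf 18): {"ltz":61,"xxf":18}
After op 17 (add /ke 13): {"ke":13,"ltz":61,"xxf":18}
After op 18 (remove /ke): {"ltz":61,"xxf":18}
After op 19 (add /qlc 9): {"ltz":61,"qlc":9,"xxf":18}
After op 20 (add /sr 33): {"ltz":61,"qlc":9,"sr":33,"xxf":18}
After op 21 (add /wx 14): {"ltz":61,"qlc":9,"sr":33,"wx":14,"xxf":18}
After op 22 (add /wx 69): {"ltz":61,"qlc":9,"sr":33,"wx":69,"xxf":18}
After op 23 (replace /xxf 57): {"ltz":61,"qlc":9,"sr":33,"wx":69,"xxf":57}
After op 24 (replace /ltz 15): {"ltz":15,"qlc":9,"sr":33,"wx":69,"xxf":57}
Size at the root: 5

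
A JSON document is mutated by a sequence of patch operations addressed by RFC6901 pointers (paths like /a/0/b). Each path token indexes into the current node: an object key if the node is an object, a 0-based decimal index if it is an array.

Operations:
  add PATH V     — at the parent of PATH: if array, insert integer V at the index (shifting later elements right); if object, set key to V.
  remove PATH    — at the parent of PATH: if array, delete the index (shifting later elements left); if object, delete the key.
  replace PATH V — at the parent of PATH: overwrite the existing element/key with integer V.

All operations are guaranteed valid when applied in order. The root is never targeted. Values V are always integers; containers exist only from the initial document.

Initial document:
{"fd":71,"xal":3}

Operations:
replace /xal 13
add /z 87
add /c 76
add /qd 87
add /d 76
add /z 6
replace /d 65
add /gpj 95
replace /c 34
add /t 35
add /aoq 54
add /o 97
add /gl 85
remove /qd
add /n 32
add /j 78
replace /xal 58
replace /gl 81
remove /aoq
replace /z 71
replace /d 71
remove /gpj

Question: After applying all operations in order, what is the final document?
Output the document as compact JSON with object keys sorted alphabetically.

Answer: {"c":34,"d":71,"fd":71,"gl":81,"j":78,"n":32,"o":97,"t":35,"xal":58,"z":71}

Derivation:
After op 1 (replace /xal 13): {"fd":71,"xal":13}
After op 2 (add /z 87): {"fd":71,"xal":13,"z":87}
After op 3 (add /c 76): {"c":76,"fd":71,"xal":13,"z":87}
After op 4 (add /qd 87): {"c":76,"fd":71,"qd":87,"xal":13,"z":87}
After op 5 (add /d 76): {"c":76,"d":76,"fd":71,"qd":87,"xal":13,"z":87}
After op 6 (add /z 6): {"c":76,"d":76,"fd":71,"qd":87,"xal":13,"z":6}
After op 7 (replace /d 65): {"c":76,"d":65,"fd":71,"qd":87,"xal":13,"z":6}
After op 8 (add /gpj 95): {"c":76,"d":65,"fd":71,"gpj":95,"qd":87,"xal":13,"z":6}
After op 9 (replace /c 34): {"c":34,"d":65,"fd":71,"gpj":95,"qd":87,"xal":13,"z":6}
After op 10 (add /t 35): {"c":34,"d":65,"fd":71,"gpj":95,"qd":87,"t":35,"xal":13,"z":6}
After op 11 (add /aoq 54): {"aoq":54,"c":34,"d":65,"fd":71,"gpj":95,"qd":87,"t":35,"xal":13,"z":6}
After op 12 (add /o 97): {"aoq":54,"c":34,"d":65,"fd":71,"gpj":95,"o":97,"qd":87,"t":35,"xal":13,"z":6}
After op 13 (add /gl 85): {"aoq":54,"c":34,"d":65,"fd":71,"gl":85,"gpj":95,"o":97,"qd":87,"t":35,"xal":13,"z":6}
After op 14 (remove /qd): {"aoq":54,"c":34,"d":65,"fd":71,"gl":85,"gpj":95,"o":97,"t":35,"xal":13,"z":6}
After op 15 (add /n 32): {"aoq":54,"c":34,"d":65,"fd":71,"gl":85,"gpj":95,"n":32,"o":97,"t":35,"xal":13,"z":6}
After op 16 (add /j 78): {"aoq":54,"c":34,"d":65,"fd":71,"gl":85,"gpj":95,"j":78,"n":32,"o":97,"t":35,"xal":13,"z":6}
After op 17 (replace /xal 58): {"aoq":54,"c":34,"d":65,"fd":71,"gl":85,"gpj":95,"j":78,"n":32,"o":97,"t":35,"xal":58,"z":6}
After op 18 (replace /gl 81): {"aoq":54,"c":34,"d":65,"fd":71,"gl":81,"gpj":95,"j":78,"n":32,"o":97,"t":35,"xal":58,"z":6}
After op 19 (remove /aoq): {"c":34,"d":65,"fd":71,"gl":81,"gpj":95,"j":78,"n":32,"o":97,"t":35,"xal":58,"z":6}
After op 20 (replace /z 71): {"c":34,"d":65,"fd":71,"gl":81,"gpj":95,"j":78,"n":32,"o":97,"t":35,"xal":58,"z":71}
After op 21 (replace /d 71): {"c":34,"d":71,"fd":71,"gl":81,"gpj":95,"j":78,"n":32,"o":97,"t":35,"xal":58,"z":71}
After op 22 (remove /gpj): {"c":34,"d":71,"fd":71,"gl":81,"j":78,"n":32,"o":97,"t":35,"xal":58,"z":71}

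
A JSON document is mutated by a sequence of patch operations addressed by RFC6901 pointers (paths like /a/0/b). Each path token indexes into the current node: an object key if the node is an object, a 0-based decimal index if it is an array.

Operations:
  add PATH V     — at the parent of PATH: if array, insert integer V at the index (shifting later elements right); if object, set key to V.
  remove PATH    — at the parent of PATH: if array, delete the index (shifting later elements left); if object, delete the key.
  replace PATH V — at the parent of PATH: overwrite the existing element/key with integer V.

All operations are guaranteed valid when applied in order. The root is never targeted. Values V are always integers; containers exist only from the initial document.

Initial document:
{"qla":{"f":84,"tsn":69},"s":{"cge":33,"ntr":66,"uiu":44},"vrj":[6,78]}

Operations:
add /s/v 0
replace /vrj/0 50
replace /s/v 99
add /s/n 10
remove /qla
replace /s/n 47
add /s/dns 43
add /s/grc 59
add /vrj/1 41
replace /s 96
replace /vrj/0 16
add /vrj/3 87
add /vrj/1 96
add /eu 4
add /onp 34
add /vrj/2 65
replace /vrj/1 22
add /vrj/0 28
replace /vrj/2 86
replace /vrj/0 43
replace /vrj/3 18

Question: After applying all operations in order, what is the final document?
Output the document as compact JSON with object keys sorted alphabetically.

Answer: {"eu":4,"onp":34,"s":96,"vrj":[43,16,86,18,41,78,87]}

Derivation:
After op 1 (add /s/v 0): {"qla":{"f":84,"tsn":69},"s":{"cge":33,"ntr":66,"uiu":44,"v":0},"vrj":[6,78]}
After op 2 (replace /vrj/0 50): {"qla":{"f":84,"tsn":69},"s":{"cge":33,"ntr":66,"uiu":44,"v":0},"vrj":[50,78]}
After op 3 (replace /s/v 99): {"qla":{"f":84,"tsn":69},"s":{"cge":33,"ntr":66,"uiu":44,"v":99},"vrj":[50,78]}
After op 4 (add /s/n 10): {"qla":{"f":84,"tsn":69},"s":{"cge":33,"n":10,"ntr":66,"uiu":44,"v":99},"vrj":[50,78]}
After op 5 (remove /qla): {"s":{"cge":33,"n":10,"ntr":66,"uiu":44,"v":99},"vrj":[50,78]}
After op 6 (replace /s/n 47): {"s":{"cge":33,"n":47,"ntr":66,"uiu":44,"v":99},"vrj":[50,78]}
After op 7 (add /s/dns 43): {"s":{"cge":33,"dns":43,"n":47,"ntr":66,"uiu":44,"v":99},"vrj":[50,78]}
After op 8 (add /s/grc 59): {"s":{"cge":33,"dns":43,"grc":59,"n":47,"ntr":66,"uiu":44,"v":99},"vrj":[50,78]}
After op 9 (add /vrj/1 41): {"s":{"cge":33,"dns":43,"grc":59,"n":47,"ntr":66,"uiu":44,"v":99},"vrj":[50,41,78]}
After op 10 (replace /s 96): {"s":96,"vrj":[50,41,78]}
After op 11 (replace /vrj/0 16): {"s":96,"vrj":[16,41,78]}
After op 12 (add /vrj/3 87): {"s":96,"vrj":[16,41,78,87]}
After op 13 (add /vrj/1 96): {"s":96,"vrj":[16,96,41,78,87]}
After op 14 (add /eu 4): {"eu":4,"s":96,"vrj":[16,96,41,78,87]}
After op 15 (add /onp 34): {"eu":4,"onp":34,"s":96,"vrj":[16,96,41,78,87]}
After op 16 (add /vrj/2 65): {"eu":4,"onp":34,"s":96,"vrj":[16,96,65,41,78,87]}
After op 17 (replace /vrj/1 22): {"eu":4,"onp":34,"s":96,"vrj":[16,22,65,41,78,87]}
After op 18 (add /vrj/0 28): {"eu":4,"onp":34,"s":96,"vrj":[28,16,22,65,41,78,87]}
After op 19 (replace /vrj/2 86): {"eu":4,"onp":34,"s":96,"vrj":[28,16,86,65,41,78,87]}
After op 20 (replace /vrj/0 43): {"eu":4,"onp":34,"s":96,"vrj":[43,16,86,65,41,78,87]}
After op 21 (replace /vrj/3 18): {"eu":4,"onp":34,"s":96,"vrj":[43,16,86,18,41,78,87]}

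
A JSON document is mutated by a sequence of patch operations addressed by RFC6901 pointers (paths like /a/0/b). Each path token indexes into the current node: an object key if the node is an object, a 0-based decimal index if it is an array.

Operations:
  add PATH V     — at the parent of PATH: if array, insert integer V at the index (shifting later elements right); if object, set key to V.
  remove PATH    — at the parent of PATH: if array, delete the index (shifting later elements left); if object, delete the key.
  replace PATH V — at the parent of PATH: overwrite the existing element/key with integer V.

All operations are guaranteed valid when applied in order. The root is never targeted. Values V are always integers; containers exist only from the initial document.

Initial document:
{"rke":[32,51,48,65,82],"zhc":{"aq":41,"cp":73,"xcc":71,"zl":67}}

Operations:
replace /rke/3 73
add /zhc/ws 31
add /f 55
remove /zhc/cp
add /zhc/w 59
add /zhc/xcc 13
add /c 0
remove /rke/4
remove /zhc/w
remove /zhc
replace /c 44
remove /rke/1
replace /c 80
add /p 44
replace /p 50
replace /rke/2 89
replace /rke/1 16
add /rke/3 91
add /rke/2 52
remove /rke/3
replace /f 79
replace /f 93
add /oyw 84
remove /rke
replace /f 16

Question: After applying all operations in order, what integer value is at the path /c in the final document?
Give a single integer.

Answer: 80

Derivation:
After op 1 (replace /rke/3 73): {"rke":[32,51,48,73,82],"zhc":{"aq":41,"cp":73,"xcc":71,"zl":67}}
After op 2 (add /zhc/ws 31): {"rke":[32,51,48,73,82],"zhc":{"aq":41,"cp":73,"ws":31,"xcc":71,"zl":67}}
After op 3 (add /f 55): {"f":55,"rke":[32,51,48,73,82],"zhc":{"aq":41,"cp":73,"ws":31,"xcc":71,"zl":67}}
After op 4 (remove /zhc/cp): {"f":55,"rke":[32,51,48,73,82],"zhc":{"aq":41,"ws":31,"xcc":71,"zl":67}}
After op 5 (add /zhc/w 59): {"f":55,"rke":[32,51,48,73,82],"zhc":{"aq":41,"w":59,"ws":31,"xcc":71,"zl":67}}
After op 6 (add /zhc/xcc 13): {"f":55,"rke":[32,51,48,73,82],"zhc":{"aq":41,"w":59,"ws":31,"xcc":13,"zl":67}}
After op 7 (add /c 0): {"c":0,"f":55,"rke":[32,51,48,73,82],"zhc":{"aq":41,"w":59,"ws":31,"xcc":13,"zl":67}}
After op 8 (remove /rke/4): {"c":0,"f":55,"rke":[32,51,48,73],"zhc":{"aq":41,"w":59,"ws":31,"xcc":13,"zl":67}}
After op 9 (remove /zhc/w): {"c":0,"f":55,"rke":[32,51,48,73],"zhc":{"aq":41,"ws":31,"xcc":13,"zl":67}}
After op 10 (remove /zhc): {"c":0,"f":55,"rke":[32,51,48,73]}
After op 11 (replace /c 44): {"c":44,"f":55,"rke":[32,51,48,73]}
After op 12 (remove /rke/1): {"c":44,"f":55,"rke":[32,48,73]}
After op 13 (replace /c 80): {"c":80,"f":55,"rke":[32,48,73]}
After op 14 (add /p 44): {"c":80,"f":55,"p":44,"rke":[32,48,73]}
After op 15 (replace /p 50): {"c":80,"f":55,"p":50,"rke":[32,48,73]}
After op 16 (replace /rke/2 89): {"c":80,"f":55,"p":50,"rke":[32,48,89]}
After op 17 (replace /rke/1 16): {"c":80,"f":55,"p":50,"rke":[32,16,89]}
After op 18 (add /rke/3 91): {"c":80,"f":55,"p":50,"rke":[32,16,89,91]}
After op 19 (add /rke/2 52): {"c":80,"f":55,"p":50,"rke":[32,16,52,89,91]}
After op 20 (remove /rke/3): {"c":80,"f":55,"p":50,"rke":[32,16,52,91]}
After op 21 (replace /f 79): {"c":80,"f":79,"p":50,"rke":[32,16,52,91]}
After op 22 (replace /f 93): {"c":80,"f":93,"p":50,"rke":[32,16,52,91]}
After op 23 (add /oyw 84): {"c":80,"f":93,"oyw":84,"p":50,"rke":[32,16,52,91]}
After op 24 (remove /rke): {"c":80,"f":93,"oyw":84,"p":50}
After op 25 (replace /f 16): {"c":80,"f":16,"oyw":84,"p":50}
Value at /c: 80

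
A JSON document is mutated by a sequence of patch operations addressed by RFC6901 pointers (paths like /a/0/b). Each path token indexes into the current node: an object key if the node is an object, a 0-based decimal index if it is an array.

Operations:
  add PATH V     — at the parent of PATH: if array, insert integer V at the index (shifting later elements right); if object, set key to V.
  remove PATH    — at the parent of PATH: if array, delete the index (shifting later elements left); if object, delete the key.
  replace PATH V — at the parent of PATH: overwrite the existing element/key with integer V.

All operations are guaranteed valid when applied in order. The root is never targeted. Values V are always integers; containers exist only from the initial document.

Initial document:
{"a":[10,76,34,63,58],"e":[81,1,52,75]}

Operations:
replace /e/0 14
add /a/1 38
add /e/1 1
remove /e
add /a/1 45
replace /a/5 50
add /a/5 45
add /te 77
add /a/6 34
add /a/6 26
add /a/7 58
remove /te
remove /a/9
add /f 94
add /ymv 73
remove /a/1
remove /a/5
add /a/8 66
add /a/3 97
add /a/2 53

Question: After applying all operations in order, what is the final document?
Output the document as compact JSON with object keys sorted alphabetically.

Answer: {"a":[10,38,53,76,97,34,45,58,34,58,66],"f":94,"ymv":73}

Derivation:
After op 1 (replace /e/0 14): {"a":[10,76,34,63,58],"e":[14,1,52,75]}
After op 2 (add /a/1 38): {"a":[10,38,76,34,63,58],"e":[14,1,52,75]}
After op 3 (add /e/1 1): {"a":[10,38,76,34,63,58],"e":[14,1,1,52,75]}
After op 4 (remove /e): {"a":[10,38,76,34,63,58]}
After op 5 (add /a/1 45): {"a":[10,45,38,76,34,63,58]}
After op 6 (replace /a/5 50): {"a":[10,45,38,76,34,50,58]}
After op 7 (add /a/5 45): {"a":[10,45,38,76,34,45,50,58]}
After op 8 (add /te 77): {"a":[10,45,38,76,34,45,50,58],"te":77}
After op 9 (add /a/6 34): {"a":[10,45,38,76,34,45,34,50,58],"te":77}
After op 10 (add /a/6 26): {"a":[10,45,38,76,34,45,26,34,50,58],"te":77}
After op 11 (add /a/7 58): {"a":[10,45,38,76,34,45,26,58,34,50,58],"te":77}
After op 12 (remove /te): {"a":[10,45,38,76,34,45,26,58,34,50,58]}
After op 13 (remove /a/9): {"a":[10,45,38,76,34,45,26,58,34,58]}
After op 14 (add /f 94): {"a":[10,45,38,76,34,45,26,58,34,58],"f":94}
After op 15 (add /ymv 73): {"a":[10,45,38,76,34,45,26,58,34,58],"f":94,"ymv":73}
After op 16 (remove /a/1): {"a":[10,38,76,34,45,26,58,34,58],"f":94,"ymv":73}
After op 17 (remove /a/5): {"a":[10,38,76,34,45,58,34,58],"f":94,"ymv":73}
After op 18 (add /a/8 66): {"a":[10,38,76,34,45,58,34,58,66],"f":94,"ymv":73}
After op 19 (add /a/3 97): {"a":[10,38,76,97,34,45,58,34,58,66],"f":94,"ymv":73}
After op 20 (add /a/2 53): {"a":[10,38,53,76,97,34,45,58,34,58,66],"f":94,"ymv":73}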